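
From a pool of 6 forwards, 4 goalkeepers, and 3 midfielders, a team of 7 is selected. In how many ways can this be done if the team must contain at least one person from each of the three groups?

With no constraint there are C(13,7) = 1716 possible selections.
Selections missing a whole group: no forwards → C(7,7) = 1; no goalkeepers → C(9,7) = 36; no midfielders → C(10,7) = 120.
Add back selections omitting two groups (i.e. drawn from a single group): C(6,7) + C(4,7) + C(3,7) = 0.
By inclusion–exclusion: 1716 − 157 + 0 = 1559.

1559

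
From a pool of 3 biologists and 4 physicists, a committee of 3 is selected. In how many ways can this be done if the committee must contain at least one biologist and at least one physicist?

Total 3-person selections from all 7: C(7,3) = 35.
Subtract selections that omit an entire group: no biologists → C(4,3) = 4; no physicists → C(3,3) = 1.
Both groups omitted at once is impossible, so 35 − 5 = 30.

30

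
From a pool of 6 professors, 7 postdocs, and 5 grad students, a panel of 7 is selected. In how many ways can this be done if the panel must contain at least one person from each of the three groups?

28987

Total 7-person selections from all 18: C(18,7) = 31824.
Selections missing a whole group: no professors → C(12,7) = 792; no postdocs → C(11,7) = 330; no grad students → C(13,7) = 1716.
Add back selections omitting two groups (i.e. drawn from a single group): C(6,7) + C(7,7) + C(5,7) = 1.
By inclusion–exclusion: 31824 − 2838 + 1 = 28987.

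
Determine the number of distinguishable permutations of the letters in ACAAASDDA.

The 9 letters of ACAAASDDA have repeats: A appearing 5 times and D appearing twice.
Dividing 9! = 362880 by 5!·2! = 240 for the repeated letters gives 1512.

1512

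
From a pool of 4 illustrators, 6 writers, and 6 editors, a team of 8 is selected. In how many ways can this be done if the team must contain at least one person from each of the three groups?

Total 8-person selections from all 16: C(16,8) = 12870.
Selections missing a whole group: no illustrators → C(12,8) = 495; no writers → C(10,8) = 45; no editors → C(10,8) = 45.
Add back selections omitting two groups (i.e. drawn from a single group): C(4,8) + C(6,8) + C(6,8) = 0.
By inclusion–exclusion: 12870 − 585 + 0 = 12285.

12285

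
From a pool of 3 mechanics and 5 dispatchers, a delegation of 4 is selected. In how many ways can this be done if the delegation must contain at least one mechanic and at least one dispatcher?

Total 4-person selections from all 8: C(8,4) = 70.
Subtract selections that omit an entire group: no mechanics → C(5,4) = 5; no dispatchers → C(3,4) = 0.
Both groups omitted at once is impossible, so 70 − 5 = 65.

65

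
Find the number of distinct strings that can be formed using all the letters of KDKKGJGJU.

15120

The 9 letters of KDKKGJGJU have repeats: G appearing twice, J appearing twice, and K appearing 3 times.
The number of distinct arrangements is 9!/(3!·2!·2!) = 362880/24 = 15120.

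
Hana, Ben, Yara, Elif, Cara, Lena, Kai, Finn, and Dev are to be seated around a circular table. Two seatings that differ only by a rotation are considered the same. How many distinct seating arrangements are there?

40320

Seat Hana anywhere (absorbing the rotational symmetry), then permute the other 8: (8)! = 40320.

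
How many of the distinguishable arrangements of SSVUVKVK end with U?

210

Fix U in the last position and arrange the remaining 7 letters.
Those 7 letters have K appearing twice, S appearing twice, and V appearing 3 times, giving (7)!/(3!·2!·2!) = 210.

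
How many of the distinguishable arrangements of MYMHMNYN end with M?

With the last slot taken by M, it remains to arrange the other 7 letters (YMHMNYN).
Those 7 letters have M appearing twice, N appearing twice, and Y appearing twice, giving (7)!/(2!·2!·2!) = 630.

630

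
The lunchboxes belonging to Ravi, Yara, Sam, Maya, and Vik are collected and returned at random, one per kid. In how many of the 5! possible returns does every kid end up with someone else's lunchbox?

This is the derangement count D_5: permutations of 5 items with no fixed point.
By inclusion–exclusion this is Σ_{j=0}^{5} (−1)^j C(5,j)·(5−j)!.
Computing: 120 − 120 + 60 − 20 + 5 − 1 = 44.

44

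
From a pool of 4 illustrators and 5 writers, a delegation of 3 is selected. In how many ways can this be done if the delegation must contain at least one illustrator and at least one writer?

With no constraint there are C(9,3) = 84 possible selections.
Selections missing a whole group: no illustrators → C(5,3) = 10; no writers → C(4,3) = 4.
Both groups omitted at once is impossible, so 84 − 14 = 70.

70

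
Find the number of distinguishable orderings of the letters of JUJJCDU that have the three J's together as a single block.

60

Treat the 3 copies of J as a single block. The multiset to arrange is then {JJJ, C, D, U, U}, 5 items in all.
That gives (5)!/(2!) = 60 arrangements.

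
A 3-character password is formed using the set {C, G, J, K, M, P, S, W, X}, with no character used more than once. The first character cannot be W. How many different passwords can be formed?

448

The first character has 9−1 = 8 choices (anything except W).
The remaining 2 characters are filled from the other 8 symbols without repetition: 8 × 7 = 56.
Total: 8 × 56 = 448.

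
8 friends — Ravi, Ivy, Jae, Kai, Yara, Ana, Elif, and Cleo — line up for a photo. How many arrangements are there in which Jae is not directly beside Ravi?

Of the 8! = 40320 arrangements, those with Jae and Ravi adjacent number 2 × 7! = 10080 (treat the pair as a block with 2 internal orders).
Complementary counting: 40320 − 10080 = 30240.

30240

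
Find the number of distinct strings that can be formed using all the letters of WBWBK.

The 5 letters of WBWBK have repeats: B appearing twice and W appearing twice.
Dividing 5! = 120 by 2!·2! = 4 for the repeated letters gives 30.

30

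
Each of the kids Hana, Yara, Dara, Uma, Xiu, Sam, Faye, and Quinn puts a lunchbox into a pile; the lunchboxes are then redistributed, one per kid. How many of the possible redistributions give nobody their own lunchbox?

14833

This is the derangement count D_8: permutations of 8 items with no fixed point.
By inclusion–exclusion this is Σ_{j=0}^{8} (−1)^j C(8,j)·(8−j)!.
Computing: 40320 − 40320 + 20160 − 6720 + 1680 − 336 + 56 − 8 + 1 = 14833.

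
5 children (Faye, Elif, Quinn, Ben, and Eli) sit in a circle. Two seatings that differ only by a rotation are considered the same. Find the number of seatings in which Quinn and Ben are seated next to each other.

Glue Quinn and Ben into a block (2 internal orders). Seating 4 units around a circle gives (3)! arrangements.
So 2 × (3)! = 2 × 6 = 12.

12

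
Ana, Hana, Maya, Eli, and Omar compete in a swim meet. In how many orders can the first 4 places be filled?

There are 5 choices for 1st place, 4 for 2nd, and so on down to 2 for position 4.
That gives 5 × 4 × 3 × 2 = 120.

120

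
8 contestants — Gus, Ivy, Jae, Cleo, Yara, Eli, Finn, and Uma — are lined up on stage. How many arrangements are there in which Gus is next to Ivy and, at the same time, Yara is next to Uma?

Treat {Gus,Ivy} as one block (2 orders) and {Yara,Uma} as another (2 orders).
That leaves 6 units to arrange: 2 × 2 × 6! = 4 × 720 = 2880.

2880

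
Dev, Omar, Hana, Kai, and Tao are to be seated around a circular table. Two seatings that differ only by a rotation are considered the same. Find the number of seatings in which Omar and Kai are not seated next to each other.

All circular seatings of 5 people number (4)! = 24.
Those with Omar next to Kai: fuse the pair into one unit and seat 4 units around a circle — 2·(3)! = 12.
Subtracting, 24 − 12 = 12.

12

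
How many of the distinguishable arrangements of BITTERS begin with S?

With the first slot taken by S, it remains to arrange the other 6 letters (BITTER).
Those 6 letters have T appearing twice, giving (6)!/(2!) = 360.

360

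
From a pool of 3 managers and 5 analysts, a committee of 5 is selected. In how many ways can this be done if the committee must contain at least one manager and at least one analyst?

55

With no constraint there are C(8,5) = 56 possible selections.
Subtract selections that omit an entire group: no managers → C(5,5) = 1; no analysts → C(3,5) = 0.
Both groups omitted at once is impossible, so 56 − 1 = 55.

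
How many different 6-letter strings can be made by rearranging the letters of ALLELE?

60

Letter multiplicities in ALLELE: A×1, E×2, L×3.
The number of distinct arrangements is 6!/(3!·2!) = 720/12 = 60.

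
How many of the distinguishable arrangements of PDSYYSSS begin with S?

With the first slot taken by S, it remains to arrange the other 7 letters (PDYYSSS).
Those 7 letters have S appearing 3 times and Y appearing twice, giving (7)!/(3!·2!) = 420.

420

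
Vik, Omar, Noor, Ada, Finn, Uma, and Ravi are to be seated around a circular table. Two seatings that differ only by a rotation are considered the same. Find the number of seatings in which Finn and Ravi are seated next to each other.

Glue Finn and Ravi into a block (2 internal orders). Seating 6 units around a circle gives (5)! arrangements.
So 2 × (5)! = 2 × 120 = 240.

240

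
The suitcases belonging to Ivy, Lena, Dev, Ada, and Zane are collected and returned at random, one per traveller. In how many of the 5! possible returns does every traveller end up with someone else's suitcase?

Count assignments avoiding every fixed point. For any j of the 5 travellers fixed to their own suitcase, the other 5−j can be arranged in (5−j)! ways.
By inclusion–exclusion this is Σ_{j=0}^{5} (−1)^j C(5,j)·(5−j)!.
Computing: 120 − 120 + 60 − 20 + 5 − 1 = 44.

44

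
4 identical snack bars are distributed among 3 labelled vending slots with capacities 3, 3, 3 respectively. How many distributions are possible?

12

Without the upper bounds there are C(6,2) = 15 ways to split 4 among 3 vending slots.
Subtract solutions that violate a single cap (substitute x_i' = x_i − (cap_i+1)): x_1 ≥ 4 gives C(2,2) = 1; x_2 ≥ 4 gives C(2,2) = 1; x_3 ≥ 4 gives C(2,2) = 1. Together 3.
No two caps can be exceeded simultaneously, so the pair terms are all 0.
By inclusion–exclusion the count is 15 − 3 + 0 = 12.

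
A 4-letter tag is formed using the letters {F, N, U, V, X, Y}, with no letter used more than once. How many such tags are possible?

360

With no repetition, fill the 4 letters in order: 6 choices, then 5, down to 3.
6 × 5 × 4 × 3 = 360.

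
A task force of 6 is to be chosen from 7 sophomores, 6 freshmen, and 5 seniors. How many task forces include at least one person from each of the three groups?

15470

Unrestricted: C(18,6) = 18564 ways to pick any 6 of the 18.
Subtract selections that omit an entire group: no sophomores → C(11,6) = 462; no freshmen → C(12,6) = 924; no seniors → C(13,6) = 1716.
Add back selections omitting two groups (i.e. drawn from a single group): C(7,6) + C(6,6) + C(5,6) = 8.
By inclusion–exclusion: 18564 − 3102 + 8 = 15470.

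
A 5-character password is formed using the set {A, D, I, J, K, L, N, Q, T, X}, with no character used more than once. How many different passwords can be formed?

Choose and order 5 of the 10 symbols: the first character has 10 options, the next 9, and so on down to 6.
10 × 9 × 8 × 7 × 6 = 30240.

30240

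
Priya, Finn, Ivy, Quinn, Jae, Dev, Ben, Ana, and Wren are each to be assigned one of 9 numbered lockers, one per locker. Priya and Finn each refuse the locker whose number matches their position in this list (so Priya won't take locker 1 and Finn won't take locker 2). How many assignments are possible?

Let Aᵢ (for i ∈ {1, 2}) be the placements that put person i in their forbidden locker. Any j of these fix j positions, leaving (9−j)! ways to fill the rest, and there are C(2,j) ways to pick which j.
By inclusion–exclusion, the number of valid placements is Σ_{j=0}^{2} (−1)^j C(2,j)·(9−j)!.
Computing: 362880 − 80640 + 5040 = 287280.

287280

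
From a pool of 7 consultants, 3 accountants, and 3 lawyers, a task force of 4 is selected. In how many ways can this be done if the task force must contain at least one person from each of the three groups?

Total 4-person selections from all 13: C(13,4) = 715.
Subtract selections that omit an entire group: no consultants → C(6,4) = 15; no accountants → C(10,4) = 210; no lawyers → C(10,4) = 210.
Add back selections omitting two groups (i.e. drawn from a single group): C(7,4) + C(3,4) + C(3,4) = 35.
By inclusion–exclusion: 715 − 435 + 35 = 315.

315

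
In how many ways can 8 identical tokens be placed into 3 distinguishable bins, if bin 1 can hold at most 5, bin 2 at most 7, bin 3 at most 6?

Ignoring the caps, the number of non-negative solutions to x_1+…+x_3 = 8 is C(10,2) = 45.
Subtract solutions that violate a single cap (substitute x_i' = x_i − (cap_i+1)): x_1 ≥ 6 gives C(4,2) = 6; x_2 ≥ 8 gives C(2,2) = 1; x_3 ≥ 7 gives C(3,2) = 3. Together 10.
No two caps can be exceeded simultaneously, so the pair terms are all 0.
By inclusion–exclusion the count is 45 − 10 + 0 = 35.

35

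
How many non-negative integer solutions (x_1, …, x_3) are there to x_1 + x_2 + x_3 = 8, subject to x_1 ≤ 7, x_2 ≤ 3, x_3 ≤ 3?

By stars and bars, unrestricted non-negative solutions to x_1+…+x_3 = 8 number C(8+2,2) = 45.
Subtract solutions that violate a single cap (substitute x_i' = x_i − (cap_i+1)): x_1 ≥ 8 gives C(2,2) = 1; x_2 ≥ 4 gives C(6,2) = 15; x_3 ≥ 4 gives C(6,2) = 15. Together 31.
Add back pairs where two caps are both exceeded: 0 + 0 + 1 = 1.
By inclusion–exclusion the count is 45 − 31 + 1 = 15.

15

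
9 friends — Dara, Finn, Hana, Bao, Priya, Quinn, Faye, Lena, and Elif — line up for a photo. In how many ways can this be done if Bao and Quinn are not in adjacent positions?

Of the 9! = 362880 arrangements, those with Bao and Quinn adjacent number 2 × 8! = 80640 (treat the pair as a block with 2 internal orders).
So 362880 − 80640 = 282240 arrangements keep them apart.

282240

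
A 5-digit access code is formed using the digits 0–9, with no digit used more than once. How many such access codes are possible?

This is a permutation of 5 out of 10: P(10,5) = 10!/5!.
That product is 10 × 9 × 8 × 7 × 6 = 30240.

30240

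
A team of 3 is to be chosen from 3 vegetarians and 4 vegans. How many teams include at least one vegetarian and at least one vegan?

30

Unrestricted: C(7,3) = 35 ways to pick any 3 of the 7.
Selections missing a whole group: no vegetarians → C(4,3) = 4; no vegans → C(3,3) = 1.
Both groups omitted at once is impossible, so 35 − 5 = 30.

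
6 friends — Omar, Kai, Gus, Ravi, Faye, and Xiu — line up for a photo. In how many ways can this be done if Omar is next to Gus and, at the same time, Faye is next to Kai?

Treat {Omar,Gus} as one block (2 orders) and {Faye,Kai} as another (2 orders).
That leaves 4 units to arrange: 2 × 2 × 4! = 4 × 24 = 96.

96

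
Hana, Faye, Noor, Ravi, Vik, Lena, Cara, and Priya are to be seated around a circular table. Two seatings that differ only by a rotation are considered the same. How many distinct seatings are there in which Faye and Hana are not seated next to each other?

All circular seatings of 8 people number (7)! = 5040.
Seatings with Faye beside Hana: treat them as a block with 2 internal orders, giving 2 × (6)! = 1440.
Subtracting, 5040 − 1440 = 3600.

3600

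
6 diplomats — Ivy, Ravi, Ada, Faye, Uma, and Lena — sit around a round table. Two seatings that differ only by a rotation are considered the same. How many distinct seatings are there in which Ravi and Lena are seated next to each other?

48

Treat {Ravi, Lena} as one unit (2 internal orders) and seat the resulting 5 units around the table: (4)! circular arrangements.
So 2 × (4)! = 2 × 24 = 48.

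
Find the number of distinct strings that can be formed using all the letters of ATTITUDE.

6720

The 8 letters of ATTITUDE have repeats: T appearing 3 times.
The number of distinct arrangements is 8!/(3!) = 40320/6 = 6720.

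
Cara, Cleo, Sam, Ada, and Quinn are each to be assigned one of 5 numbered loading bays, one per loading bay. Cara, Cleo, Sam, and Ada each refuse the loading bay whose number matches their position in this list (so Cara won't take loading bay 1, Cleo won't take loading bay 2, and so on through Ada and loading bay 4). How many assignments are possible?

53

Let Aᵢ (for 1 ≤ i ≤ 4) be the placements that put person i in their forbidden loading bay. Any j of these fix j positions, leaving (5−j)! ways to fill the rest, and there are C(4,j) ways to pick which j.
By inclusion–exclusion, the number of valid placements is Σ_{j=0}^{4} (−1)^j C(4,j)·(5−j)!.
Computing: 120 − 96 + 36 − 8 + 1 = 53.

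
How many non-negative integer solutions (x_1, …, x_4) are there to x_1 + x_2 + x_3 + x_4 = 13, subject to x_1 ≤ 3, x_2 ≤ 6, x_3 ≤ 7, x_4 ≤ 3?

By stars and bars, unrestricted non-negative solutions to x_1+…+x_4 = 13 number C(13+3,3) = 560.
Subtract solutions that violate a single cap (substitute x_i' = x_i − (cap_i+1)): x_1 ≥ 4 gives C(12,3) = 220; x_2 ≥ 7 gives C(9,3) = 84; x_3 ≥ 8 gives C(8,3) = 56; x_4 ≥ 4 gives C(12,3) = 220. Together 580.
Add back pairs where two caps are both exceeded: 10 + 4 + 56 + 0 + 10 + 4 = 84.
By inclusion–exclusion the count is 560 − 580 + 84 = 64.

64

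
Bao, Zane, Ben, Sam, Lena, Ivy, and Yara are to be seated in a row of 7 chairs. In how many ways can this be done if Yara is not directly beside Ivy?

3600

Of the 7! = 5040 arrangements, those with Yara and Ivy adjacent number 2 × 6! = 1440 (treat the pair as a block with 2 internal orders).
Complementary counting: 5040 − 1440 = 3600.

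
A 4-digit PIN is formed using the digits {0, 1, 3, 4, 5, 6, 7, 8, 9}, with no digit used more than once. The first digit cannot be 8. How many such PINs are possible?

2688

The first digit has 9−1 = 8 choices (anything except 8).
The remaining 3 digits are filled from the other 8 symbols without repetition: 8 × 7 × 6 = 336.
Total: 8 × 336 = 2688.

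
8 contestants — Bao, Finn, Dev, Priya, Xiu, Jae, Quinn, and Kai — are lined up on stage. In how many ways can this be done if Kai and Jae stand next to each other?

10080

Glue Kai and Jae into one block (2 internal orders), leaving 7 units to arrange in a row.
That gives 2 × 7! = 2 × 5040 = 10080.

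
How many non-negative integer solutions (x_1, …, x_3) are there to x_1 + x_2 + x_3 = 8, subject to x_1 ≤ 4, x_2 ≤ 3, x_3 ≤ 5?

14

Without the upper bounds there are C(10,2) = 45 ways to split 8 among 3 variables.
Subtract solutions that violate a single cap (substitute x_i' = x_i − (cap_i+1)): x_1 ≥ 5 gives C(5,2) = 10; x_2 ≥ 4 gives C(6,2) = 15; x_3 ≥ 6 gives C(4,2) = 6. Together 31.
No two caps can be exceeded simultaneously, so the pair terms are all 0.
By inclusion–exclusion the count is 45 − 31 + 0 = 14.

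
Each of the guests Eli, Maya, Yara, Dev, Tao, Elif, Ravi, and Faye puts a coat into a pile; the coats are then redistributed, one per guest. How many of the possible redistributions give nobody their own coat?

14833

Count assignments avoiding every fixed point. For any j of the 8 guests fixed to their own coat, the other 8−j can be arranged in (8−j)! ways.
By inclusion–exclusion this is Σ_{j=0}^{8} (−1)^j C(8,j)·(8−j)!.
Computing: 40320 − 40320 + 20160 − 6720 + 1680 − 336 + 56 − 8 + 1 = 14833.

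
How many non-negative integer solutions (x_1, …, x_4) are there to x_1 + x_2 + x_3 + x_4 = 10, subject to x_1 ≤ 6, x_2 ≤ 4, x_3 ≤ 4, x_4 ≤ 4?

101

Ignoring the caps, the number of non-negative solutions to x_1+…+x_4 = 10 is C(13,3) = 286.
Subtract solutions that violate a single cap (substitute x_i' = x_i − (cap_i+1)): x_1 ≥ 7 gives C(6,3) = 20; x_2 ≥ 5 gives C(8,3) = 56; x_3 ≥ 5 gives C(8,3) = 56; x_4 ≥ 5 gives C(8,3) = 56. Together 188.
Add back pairs where two caps are both exceeded: 0 + 0 + 0 + 1 + 1 + 1 = 3.
By inclusion–exclusion the count is 286 − 188 + 3 = 101.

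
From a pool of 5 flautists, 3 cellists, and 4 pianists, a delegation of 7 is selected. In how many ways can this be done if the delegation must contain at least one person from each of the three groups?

Unrestricted: C(12,7) = 792 ways to pick any 7 of the 12.
Subtract selections that omit an entire group: no flautists → C(7,7) = 1; no cellists → C(9,7) = 36; no pianists → C(8,7) = 8.
Add back selections omitting two groups (i.e. drawn from a single group): C(5,7) + C(3,7) + C(4,7) = 0.
By inclusion–exclusion: 792 − 45 + 0 = 747.

747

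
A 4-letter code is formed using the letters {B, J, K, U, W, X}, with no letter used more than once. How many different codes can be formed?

This is a permutation of 4 out of 6: P(6,4) = 6!/2!.
6 × 5 × 4 × 3 = 360.

360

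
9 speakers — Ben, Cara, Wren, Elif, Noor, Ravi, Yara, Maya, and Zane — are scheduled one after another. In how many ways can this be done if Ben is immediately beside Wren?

Place the 7 others and the Ben-Wren pair as 8 objects in a line; the pair has 2 internal arrangements.
So the count is 2·(8)! = 80640.

80640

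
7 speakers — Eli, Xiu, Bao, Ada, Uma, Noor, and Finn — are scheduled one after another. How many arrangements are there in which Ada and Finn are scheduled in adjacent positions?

Treat {Ada, Finn} as a single unit. There are 6 units to order, and the pair itself can be ordered 2 ways.
So the count is 2·(6)! = 1440.

1440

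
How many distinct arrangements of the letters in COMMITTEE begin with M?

10080

Fix M in the first position and arrange the remaining 8 letters.
Those 8 letters have E appearing twice and T appearing twice, giving (8)!/(2!·2!) = 10080.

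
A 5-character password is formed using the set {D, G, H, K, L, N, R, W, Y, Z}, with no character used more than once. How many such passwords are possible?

30240

Choose and order 5 of the 10 symbols: the first character has 10 options, the next 9, and so on down to 6.
10 × 9 × 8 × 7 × 6 = 30240.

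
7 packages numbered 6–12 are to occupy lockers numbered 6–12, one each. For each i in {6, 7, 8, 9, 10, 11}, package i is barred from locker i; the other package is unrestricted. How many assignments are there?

2119

Let Aᵢ (for 6 ≤ i ≤ 11) be the placements that put package i in its forbidden locker. Any j of these fix j positions, leaving (7−j)! ways to fill the rest, and there are C(6,j) ways to pick which j.
By inclusion–exclusion, the number of valid placements is Σ_{j=0}^{6} (−1)^j C(6,j)·(7−j)!.
Computing: 5040 − 4320 + 1800 − 480 + 90 − 12 + 1 = 2119.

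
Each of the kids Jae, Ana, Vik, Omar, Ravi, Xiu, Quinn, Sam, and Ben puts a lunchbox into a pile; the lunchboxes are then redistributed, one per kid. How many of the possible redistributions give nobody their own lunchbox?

Count assignments avoiding every fixed point. For any j of the 9 kids fixed to their own lunchbox, the other 9−j can be arranged in (9−j)! ways.
By inclusion–exclusion this is Σ_{j=0}^{9} (−1)^j C(9,j)·(9−j)!.
Computing: 362880 − 362880 + 181440 − 60480 + 15120 − 3024 + 504 − 72 + 9 − 1 = 133496.

133496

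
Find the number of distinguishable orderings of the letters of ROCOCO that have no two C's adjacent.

40

There are 6!/(3!·2!) = 60 arrangements of ROCOCO in total.
If the two C's are adjacent, glue them into one block, leaving 5 items to arrange: (5)!/(3!) = 20 ways.
Subtracting, 60 − 20 = 40 arrangements keep the C's apart.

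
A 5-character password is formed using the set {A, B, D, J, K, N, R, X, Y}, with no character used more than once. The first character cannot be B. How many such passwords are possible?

13440

The first character has 9−1 = 8 choices (anything except B).
The remaining 4 characters are filled from the other 8 symbols without repetition: 8 × 7 × 6 × 5 = 1680.
Total: 8 × 1680 = 13440.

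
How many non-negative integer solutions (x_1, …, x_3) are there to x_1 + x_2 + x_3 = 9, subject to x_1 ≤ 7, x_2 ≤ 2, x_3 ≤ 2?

6

By stars and bars, unrestricted non-negative solutions to x_1+…+x_3 = 9 number C(9+2,2) = 55.
Subtract solutions that violate a single cap (substitute x_i' = x_i − (cap_i+1)): x_1 ≥ 8 gives C(3,2) = 3; x_2 ≥ 3 gives C(8,2) = 28; x_3 ≥ 3 gives C(8,2) = 28. Together 59.
Add back pairs where two caps are both exceeded: 0 + 0 + 10 = 10.
By inclusion–exclusion the count is 55 − 59 + 10 = 6.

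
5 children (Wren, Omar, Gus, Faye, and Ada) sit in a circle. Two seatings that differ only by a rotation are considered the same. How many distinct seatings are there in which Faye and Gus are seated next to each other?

Glue Faye and Gus into a block (2 internal orders). Seating 4 units around a circle gives (3)! arrangements.
So 2 × (3)! = 2 × 6 = 12.

12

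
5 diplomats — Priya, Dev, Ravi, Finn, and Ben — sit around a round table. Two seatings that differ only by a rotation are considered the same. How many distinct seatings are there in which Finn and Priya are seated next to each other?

Treat {Finn, Priya} as one unit (2 internal orders) and seat the resulting 4 units around the table: (3)! circular arrangements.
So 2 × (3)! = 2 × 6 = 12.

12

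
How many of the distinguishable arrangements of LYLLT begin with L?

Fix L in the first position and arrange the remaining 4 letters.
Those 4 letters have L appearing twice, giving (4)!/(2!) = 12.

12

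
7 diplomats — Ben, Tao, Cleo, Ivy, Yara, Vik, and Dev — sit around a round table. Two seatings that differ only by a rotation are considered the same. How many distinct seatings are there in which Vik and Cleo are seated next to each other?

240

Treat {Vik, Cleo} as one unit (2 internal orders) and seat the resulting 6 units around the table: (5)! circular arrangements.
So 2 × (5)! = 2 × 120 = 240.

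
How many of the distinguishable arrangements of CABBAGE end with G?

Fix G in the last position and arrange the remaining 6 letters.
Those 6 letters have A appearing twice and B appearing twice, giving (6)!/(2!·2!) = 180.

180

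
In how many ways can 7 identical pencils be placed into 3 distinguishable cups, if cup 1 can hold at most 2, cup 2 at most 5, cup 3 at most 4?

Ignoring the caps, the number of non-negative solutions to x_1+…+x_3 = 7 is C(9,2) = 36.
Subtract solutions that violate a single cap (substitute x_i' = x_i − (cap_i+1)): x_1 ≥ 3 gives C(6,2) = 15; x_2 ≥ 6 gives C(3,2) = 3; x_3 ≥ 5 gives C(4,2) = 6. Together 24.
No two caps can be exceeded simultaneously, so the pair terms are all 0.
By inclusion–exclusion the count is 36 − 24 + 0 = 12.

12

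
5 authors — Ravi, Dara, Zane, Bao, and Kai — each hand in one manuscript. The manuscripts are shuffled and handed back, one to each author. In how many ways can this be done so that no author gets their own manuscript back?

44

Count assignments avoiding every fixed point. For any j of the 5 authors fixed to their own manuscript, the other 5−j can be arranged in (5−j)! ways.
By inclusion–exclusion this is Σ_{j=0}^{5} (−1)^j C(5,j)·(5−j)!.
Computing: 120 − 120 + 60 − 20 + 5 − 1 = 44.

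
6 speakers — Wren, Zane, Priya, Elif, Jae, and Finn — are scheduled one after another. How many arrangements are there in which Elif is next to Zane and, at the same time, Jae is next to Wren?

Treat {Elif,Zane} as one block (2 orders) and {Jae,Wren} as another (2 orders).
That leaves 4 units to arrange: 2 × 2 × 4! = 4 × 24 = 96.

96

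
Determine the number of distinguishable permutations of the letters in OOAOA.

The 5 letters of OOAOA have repeats: A appearing twice and O appearing 3 times.
The number of distinct arrangements is 5!/(3!·2!) = 120/12 = 10.

10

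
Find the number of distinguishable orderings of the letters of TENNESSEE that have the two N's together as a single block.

Treat the 2 copies of N as a single block. The multiset to arrange is then {NN, E, E, E, E, S, S, T}, 8 items in all.
That gives (8)!/(4!·2!) = 840 arrangements.

840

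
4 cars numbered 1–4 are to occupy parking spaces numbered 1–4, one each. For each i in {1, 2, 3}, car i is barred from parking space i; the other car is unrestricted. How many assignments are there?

11

Let Aᵢ (for i ∈ {1, 2, 3}) be the placements that put car i in its forbidden parking space. Any j of these fix j positions, leaving (4−j)! ways to fill the rest, and there are C(3,j) ways to pick which j.
By inclusion–exclusion, the number of valid placements is Σ_{j=0}^{3} (−1)^j C(3,j)·(4−j)!.
Computing: 24 − 18 + 6 − 1 = 11.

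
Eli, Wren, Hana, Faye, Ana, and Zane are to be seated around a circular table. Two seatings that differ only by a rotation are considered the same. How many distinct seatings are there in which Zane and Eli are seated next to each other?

48

Treat {Zane, Eli} as one unit (2 internal orders) and seat the resulting 5 units around the table: (4)! circular arrangements.
So 2 × (4)! = 2 × 24 = 48.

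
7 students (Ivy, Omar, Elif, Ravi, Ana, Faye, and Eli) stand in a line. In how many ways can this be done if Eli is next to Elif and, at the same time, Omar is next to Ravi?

480

Treat {Eli,Elif} as one block (2 orders) and {Omar,Ravi} as another (2 orders).
That leaves 5 units to arrange: 2 × 2 × 5! = 4 × 120 = 480.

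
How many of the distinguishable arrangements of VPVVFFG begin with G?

60

With the first slot taken by G, it remains to arrange the other 6 letters (VPVVFF).
Those 6 letters have F appearing twice and V appearing 3 times, giving (6)!/(3!·2!) = 60.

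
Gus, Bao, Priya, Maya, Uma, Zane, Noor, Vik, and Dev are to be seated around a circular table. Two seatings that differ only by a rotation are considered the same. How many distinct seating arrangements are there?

40320

Fix one person's seat to break rotational symmetry; the remaining 8 people can be arranged in (8)! = 40320 ways.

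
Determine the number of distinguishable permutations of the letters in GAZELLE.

GAZELLE has 7 letters with E appearing twice and L appearing twice.
Dividing 7! = 5040 by 2!·2! = 4 for the repeated letters gives 1260.

1260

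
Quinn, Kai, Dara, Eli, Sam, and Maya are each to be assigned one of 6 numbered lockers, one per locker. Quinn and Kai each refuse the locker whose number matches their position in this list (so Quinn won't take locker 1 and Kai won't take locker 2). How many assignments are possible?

504

Let Aᵢ (for i ∈ {1, 2}) be the placements that put person i in their forbidden locker. Any j of these fix j positions, leaving (6−j)! ways to fill the rest, and there are C(2,j) ways to pick which j.
By inclusion–exclusion, the number of valid placements is Σ_{j=0}^{2} (−1)^j C(2,j)·(6−j)!.
Computing: 720 − 240 + 24 = 504.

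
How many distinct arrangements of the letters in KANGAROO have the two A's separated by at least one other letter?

Total arrangements of KANGAROO: 8!/(2!·2!) = 10080.
If the two A's are adjacent, glue them into one block, leaving 7 items to arrange: (7)!/(2!) = 2520 ways.
Hence 10080 − 2520 = 7560.

7560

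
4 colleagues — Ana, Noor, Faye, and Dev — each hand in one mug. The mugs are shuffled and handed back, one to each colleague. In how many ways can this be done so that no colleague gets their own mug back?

9

Count assignments avoiding every fixed point. For any j of the 4 colleagues fixed to their own mug, the other 4−j can be arranged in (4−j)! ways.
By inclusion–exclusion this is Σ_{j=0}^{4} (−1)^j C(4,j)·(4−j)!.
Computing: 24 − 24 + 12 − 4 + 1 = 9.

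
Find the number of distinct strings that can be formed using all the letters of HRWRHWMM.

2520

Letter multiplicities in HRWRHWMM: H×2, M×2, R×2, W×2.
The number of distinct arrangements is 8!/(2!·2!·2!·2!) = 40320/16 = 2520.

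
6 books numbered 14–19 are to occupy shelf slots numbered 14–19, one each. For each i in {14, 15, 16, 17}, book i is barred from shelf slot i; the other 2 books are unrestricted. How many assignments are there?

Let Aᵢ (for 14 ≤ i ≤ 17) be the placements that put book i in its forbidden shelf slot. Any j of these fix j positions, leaving (6−j)! ways to fill the rest, and there are C(4,j) ways to pick which j.
By inclusion–exclusion, the number of valid placements is Σ_{j=0}^{4} (−1)^j C(4,j)·(6−j)!.
Computing: 720 − 480 + 144 − 24 + 2 = 362.

362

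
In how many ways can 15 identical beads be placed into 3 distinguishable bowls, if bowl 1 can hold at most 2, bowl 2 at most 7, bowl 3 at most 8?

6

Without the upper bounds there are C(17,2) = 136 ways to split 15 among 3 bowls.
Subtract solutions that violate a single cap (substitute x_i' = x_i − (cap_i+1)): x_1 ≥ 3 gives C(14,2) = 91; x_2 ≥ 8 gives C(9,2) = 36; x_3 ≥ 9 gives C(8,2) = 28. Together 155.
Add back pairs where two caps are both exceeded: 15 + 10 + 0 = 25.
By inclusion–exclusion the count is 136 − 155 + 25 = 6.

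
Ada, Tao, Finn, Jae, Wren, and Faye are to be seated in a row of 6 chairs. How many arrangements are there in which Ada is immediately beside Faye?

240

Treat {Ada, Faye} as a single unit. There are 5 units to order, and the pair itself can be ordered 2 ways.
That gives 2 × 5! = 2 × 120 = 240.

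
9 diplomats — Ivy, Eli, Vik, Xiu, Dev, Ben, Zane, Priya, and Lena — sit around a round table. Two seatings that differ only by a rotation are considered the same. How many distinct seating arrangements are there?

Around a circle, 9 distinct people have 9!/9 = (8)! = 40320 rotationally distinct seatings.

40320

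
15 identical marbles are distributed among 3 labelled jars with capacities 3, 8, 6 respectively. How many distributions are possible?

6

Without the upper bounds there are C(17,2) = 136 ways to split 15 among 3 jars.
Subtract solutions that violate a single cap (substitute x_i' = x_i − (cap_i+1)): x_1 ≥ 4 gives C(13,2) = 78; x_2 ≥ 9 gives C(8,2) = 28; x_3 ≥ 7 gives C(10,2) = 45. Together 151.
Add back pairs where two caps are both exceeded: 6 + 15 + 0 = 21.
By inclusion–exclusion the count is 136 − 151 + 21 = 6.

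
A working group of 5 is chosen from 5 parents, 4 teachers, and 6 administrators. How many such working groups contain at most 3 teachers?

Split by how many teachers are chosen (0 through 3).
Sum: C(4,0)·C(11,5) + C(4,1)·C(11,4) + C(4,2)·C(11,3) + C(4,3)·C(11,2) = 462 + 1320 + 990 + 220 = 2992.

2992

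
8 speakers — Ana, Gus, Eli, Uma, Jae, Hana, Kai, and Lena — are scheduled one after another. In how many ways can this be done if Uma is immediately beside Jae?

10080

Place the 6 others and the Uma-Jae pair as 7 objects in a line; the pair has 2 internal arrangements.
That gives 2 × 7! = 2 × 5040 = 10080.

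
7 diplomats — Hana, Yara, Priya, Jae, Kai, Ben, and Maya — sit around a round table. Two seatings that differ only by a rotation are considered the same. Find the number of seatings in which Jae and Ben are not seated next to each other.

Without the restriction there are (6)! = 720 seatings.
Those with Jae next to Ben: fuse the pair into one unit and seat 6 units around a circle — 2·(5)! = 240.
Subtracting, 720 − 240 = 480.

480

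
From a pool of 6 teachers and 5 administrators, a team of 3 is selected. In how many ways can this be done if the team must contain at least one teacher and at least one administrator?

Unrestricted: C(11,3) = 165 ways to pick any 3 of the 11.
Subtract selections that omit an entire group: no teachers → C(5,3) = 10; no administrators → C(6,3) = 20.
Both groups omitted at once is impossible, so 165 − 30 = 135.

135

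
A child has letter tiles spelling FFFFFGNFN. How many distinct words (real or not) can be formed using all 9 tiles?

252

FFFFFGNFN has 9 letters with F appearing 6 times and N appearing twice.
Dividing 9! = 362880 by 6!·2! = 1440 for the repeated letters gives 252.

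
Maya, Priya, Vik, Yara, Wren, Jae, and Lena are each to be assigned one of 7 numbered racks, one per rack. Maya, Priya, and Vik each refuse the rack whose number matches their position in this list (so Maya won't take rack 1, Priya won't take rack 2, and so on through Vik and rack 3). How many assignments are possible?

Let Aᵢ (for i ∈ {1, 2, 3}) be the placements that put person i in their forbidden rack. Any j of these fix j positions, leaving (7−j)! ways to fill the rest, and there are C(3,j) ways to pick which j.
By inclusion–exclusion, the number of valid placements is Σ_{j=0}^{3} (−1)^j C(3,j)·(7−j)!.
Computing: 5040 − 2160 + 360 − 24 = 3216.

3216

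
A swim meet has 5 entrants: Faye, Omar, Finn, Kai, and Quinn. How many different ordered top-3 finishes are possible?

60

This is an ordered selection of 3 from 5: P(5,3).
That gives 5 × 4 × 3 = 60.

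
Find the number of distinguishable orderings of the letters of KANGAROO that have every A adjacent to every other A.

2520

Treat the 2 copies of A as a single block. The multiset to arrange is then {AA, G, K, N, O, O, R}, 7 items in all.
That gives (7)!/(2!) = 2520 arrangements.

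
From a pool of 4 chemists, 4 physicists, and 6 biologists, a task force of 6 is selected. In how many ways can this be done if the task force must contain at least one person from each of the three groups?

2556

Total 6-person selections from all 14: C(14,6) = 3003.
Subtract selections that omit an entire group: no chemists → C(10,6) = 210; no physicists → C(10,6) = 210; no biologists → C(8,6) = 28.
Add back selections omitting two groups (i.e. drawn from a single group): C(4,6) + C(4,6) + C(6,6) = 1.
By inclusion–exclusion: 3003 − 448 + 1 = 2556.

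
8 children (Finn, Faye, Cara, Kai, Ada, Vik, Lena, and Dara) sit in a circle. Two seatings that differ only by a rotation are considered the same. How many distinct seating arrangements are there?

Around a circle, 8 distinct people have 8!/8 = (7)! = 5040 rotationally distinct seatings.

5040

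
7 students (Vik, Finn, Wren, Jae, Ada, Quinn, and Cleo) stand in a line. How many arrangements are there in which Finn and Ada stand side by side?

Treat {Finn, Ada} as a single unit. There are 6 units to order, and the pair itself can be ordered 2 ways.
So the count is 2·(6)! = 1440.

1440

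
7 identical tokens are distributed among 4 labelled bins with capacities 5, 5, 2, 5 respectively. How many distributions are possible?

73

Ignoring the caps, the number of non-negative solutions to x_1+…+x_4 = 7 is C(10,3) = 120.
Subtract solutions that violate a single cap (substitute x_i' = x_i − (cap_i+1)): x_1 ≥ 6 gives C(4,3) = 4; x_2 ≥ 6 gives C(4,3) = 4; x_3 ≥ 3 gives C(7,3) = 35; x_4 ≥ 6 gives C(4,3) = 4. Together 47.
No two caps can be exceeded simultaneously, so the pair terms are all 0.
By inclusion–exclusion the count is 120 − 47 + 0 = 73.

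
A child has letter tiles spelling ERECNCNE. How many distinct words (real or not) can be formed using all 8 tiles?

1680

The 8 letters of ERECNCNE have repeats: C appearing twice, E appearing 3 times, and N appearing twice.
So there are 8! / (3!·2!·2!) = 1680 distinguishable arrangements.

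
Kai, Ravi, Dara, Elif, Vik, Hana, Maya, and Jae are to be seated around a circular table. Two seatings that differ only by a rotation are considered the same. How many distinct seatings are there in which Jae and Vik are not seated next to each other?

Without the restriction there are (7)! = 5040 seatings.
Seatings with Jae beside Vik: treat them as a block with 2 internal orders, giving 2 × (6)! = 1440.
Subtracting, 5040 − 1440 = 3600.

3600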